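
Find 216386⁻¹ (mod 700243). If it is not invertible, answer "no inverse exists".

112483

Apply the Euclidean algorithm to 700243 and 216386:
700243 = 3*216386 + 51085
216386 = 4*51085 + 12046
51085 = 4*12046 + 2901
12046 = 4*2901 + 442
2901 = 6*442 + 249
442 = 1*249 + 193
249 = 1*193 + 56
193 = 3*56 + 25
56 = 2*25 + 6
25 = 4*6 + 1
6 = 6*1 + 0
gcd = 1, so the inverse exists. Back-substitute:
1 = 25 − 4·6
1 = −4·56 + 9·25
1 = 9·193 − 31·56
1 = −31·249 + 40·193
1 = 40·442 − 71·249
1 = −71·2901 + 466·442
1 = 466·12046 − 1935·2901
1 = −1935·51085 + 8206·12046
1 = 8206·216386 − 34759·51085
1 = −34759·700243 + 112483·216386
So 216386·112483 ≡ 1 (mod 700243).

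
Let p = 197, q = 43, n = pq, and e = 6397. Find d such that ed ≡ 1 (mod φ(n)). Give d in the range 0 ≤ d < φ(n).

7909

φ(n) = (p−1)(q−1) = 196·42 = 8232.
Need d with 6397·d ≡ 1 (mod 8232). Apply the extended Euclidean algorithm:
8232 = 1·6397 + 1835
6397 = 3·1835 + 892
1835 = 2·892 + 51
892 = 17·51 + 25
51 = 2·25 + 1
25 = 25·1 + 0
Back-substitute:
1 = 51 − 2·25
1 = −2·892 + 35·51
1 = 35·1835 − 72·892
1 = −72·6397 + 251·1835
1 = 251·8232 − 323·6397
So 6397·(-323) ≡ 1 (mod 8232), hence d ≡ -323 ≡ 7909 (mod 8232).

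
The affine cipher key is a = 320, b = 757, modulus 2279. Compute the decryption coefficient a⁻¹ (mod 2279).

292

Apply the Euclidean algorithm to 2279 and 320:
2279 = 7·320 + 39
320 = 8·39 + 8
39 = 4·8 + 7
8 = 1·7 + 1
7 = 7·1 + 0
gcd = 1, so the inverse exists. Back-substitute:
1 = 8 − 7
1 = −39 + 5·8
1 = 5·320 − 41·39
1 = −41·2279 + 292·320
So 320·292 ≡ 1 (mod 2279).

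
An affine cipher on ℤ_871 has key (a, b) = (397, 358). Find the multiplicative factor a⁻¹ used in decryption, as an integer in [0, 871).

509

Run Euclid on (871, 397):
871 = 2×397 + 77
397 = 5×77 + 12
77 = 6×12 + 5
12 = 2×5 + 2
5 = 2×2 + 1
2 = 2×1 + 0
gcd = 1, so the inverse exists. Back-substitute:
1 = 5 − 2·2
1 = −2·12 + 5·5
1 = 5·77 − 32·12
1 = −32·397 + 165·77
1 = 165·871 − 362·397
Hence 397⁻¹ ≡ -362 ≡ 509 (mod 871).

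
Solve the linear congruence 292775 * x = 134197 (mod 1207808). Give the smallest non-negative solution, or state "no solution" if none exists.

18115

First find gcd(292775, 1207808):
1207808 = 4×292775 + 36708
292775 = 7×36708 + 35819
36708 = 1×35819 + 889
35819 = 40×889 + 259
889 = 3×259 + 112
259 = 2×112 + 35
112 = 3×35 + 7
35 = 5×7 + 0
gcd = 7 and 7 | 134197, so solutions exist. Divide through by 7: 41825x ≡ 19171 (mod 172544).
Now find 41825⁻¹ mod 172544:
172544 = 4·41825 + 5244
41825 = 7·5244 + 5117
5244 = 1·5117 + 127
5117 = 40·127 + 37
127 = 3·37 + 16
37 = 2·16 + 5
16 = 3·5 + 1
5 = 5·1 + 0
Back-substitute:
1 = 16 − 3·5
1 = −3·37 + 7·16
1 = 7·127 − 24·37
1 = −24·5117 + 967·127
1 = 967·5244 − 991·5117
1 = −991·41825 + 7904·5244
1 = 7904·172544 − 32607·41825
So 41825·(-32607) ≡ 1 (mod 172544), i.e. 41825⁻¹ ≡ 139937.
Then x ≡ 139937·19171 ≡ 18115 (mod 172544); the smallest non-negative solution is x = 18115.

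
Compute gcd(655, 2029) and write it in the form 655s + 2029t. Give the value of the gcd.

1

Euclidean algorithm:
2029 = 3×655 + 64
655 = 10×64 + 15
64 = 4×15 + 4
15 = 3×4 + 3
4 = 1×3 + 1
3 = 3×1 + 0
gcd(655, 2029) = 1.
Working backward:
1 = 4 − 3
1 = −15 + 4·4
1 = 4·64 − 17·15
1 = −17·655 + 174·64
1 = 174·2029 − 539·655
So 1 = (174)·2029 + (-539)·655.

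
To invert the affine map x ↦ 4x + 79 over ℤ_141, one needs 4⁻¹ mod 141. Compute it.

Run Euclid on (141, 4):
141 = 35*4 + 1
4 = 4*1 + 0
gcd = 1, so the inverse exists. Back-substitute:
1 = 141 − 35·4
So 4·(-35) ≡ 1 (mod 141), and -35 ≡ 106 (mod 141).

106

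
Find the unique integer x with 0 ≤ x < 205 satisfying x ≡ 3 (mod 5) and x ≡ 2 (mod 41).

43

Write x = 3 + 5·k. Then 5·k ≡ 2 − 3 ≡ 40 (mod 41).
Need 5⁻¹ mod 41. Extended Euclid on (41, 5):
41 = 8*5 + 1
5 = 5*1 + 0
Back-substitute:
1 = 41 − 8·5
5⁻¹ ≡ 33 (mod 41), so k ≡ 33·40 ≡ 8 (mod 41).
x = 3 + 5·8 = 43.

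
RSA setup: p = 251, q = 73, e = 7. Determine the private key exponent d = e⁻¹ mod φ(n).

5143

φ(n) = (p−1)(q−1) = 250·72 = 18000.
Need d with 7·d ≡ 1 (mod 18000). Apply the extended Euclidean algorithm:
18000 = 2571×7 + 3
7 = 2×3 + 1
3 = 3×1 + 0
Back-substitute:
1 = 7 − 2·3
1 = −2·18000 + 5143·7
So 7·5143 ≡ 1 (mod 18000), hence d = 5143.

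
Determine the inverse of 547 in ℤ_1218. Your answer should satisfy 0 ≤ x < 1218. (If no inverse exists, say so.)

Apply the Euclidean algorithm to 1218 and 547:
1218 = 2*547 + 124
547 = 4*124 + 51
124 = 2*51 + 22
51 = 2*22 + 7
22 = 3*7 + 1
7 = 7*1 + 0
Since gcd(547, 1218) = 1, back-substitute to write 1 as a combination:
1 = 22 − 3·7
1 = −3·51 + 7·22
1 = 7·124 − 17·51
1 = −17·547 + 75·124
1 = 75·1218 − 167·547
Hence 547⁻¹ ≡ -167 ≡ 1051 (mod 1218).

1051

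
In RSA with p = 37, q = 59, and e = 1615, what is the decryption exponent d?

799

φ(n) = (p−1)(q−1) = 36·58 = 2088.
Need d with 1615·d ≡ 1 (mod 2088). Apply the extended Euclidean algorithm:
2088 = 1*1615 + 473
1615 = 3*473 + 196
473 = 2*196 + 81
196 = 2*81 + 34
81 = 2*34 + 13
34 = 2*13 + 8
13 = 1*8 + 5
8 = 1*5 + 3
5 = 1*3 + 2
3 = 1*2 + 1
2 = 2*1 + 0
Back-substitute:
1 = 3 − 2
1 = −5 + 2·3
1 = 2·8 − 3·5
1 = −3·13 + 5·8
1 = 5·34 − 13·13
1 = −13·81 + 31·34
1 = 31·196 − 75·81
1 = −75·473 + 181·196
1 = 181·1615 − 618·473
1 = −618·2088 + 799·1615
So 1615·799 ≡ 1 (mod 2088), hence d = 799.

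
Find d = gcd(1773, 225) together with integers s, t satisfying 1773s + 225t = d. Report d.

Repeated division:
1773 = 7×225 + 198
225 = 1×198 + 27
198 = 7×27 + 9
27 = 3×9 + 0
gcd(1773, 225) = 9.
Back-substituting:
9 = 198 − 7·27
9 = −7·225 + 8·198
9 = 8·1773 − 63·225
So 9 = (8)·1773 + (-63)·225.

9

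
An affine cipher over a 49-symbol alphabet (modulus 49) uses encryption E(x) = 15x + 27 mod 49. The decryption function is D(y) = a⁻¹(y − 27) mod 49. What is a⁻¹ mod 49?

36

Apply the Euclidean algorithm to 49 and 15:
49 = 3·15 + 4
15 = 3·4 + 3
4 = 1·3 + 1
3 = 3·1 + 0
gcd = 1, so the inverse exists. Back-substitute:
1 = 4 − 3
1 = −15 + 4·4
1 = 4·49 − 13·15
Thus 15·(-13) ≡ 1 (mod 49); reducing, -13 mod 49 = 36.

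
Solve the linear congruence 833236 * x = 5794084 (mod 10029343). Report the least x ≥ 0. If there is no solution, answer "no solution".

First find gcd(833236, 10029343):
10029343 = 12×833236 + 30511
833236 = 27×30511 + 9439
30511 = 3×9439 + 2194
9439 = 4×2194 + 663
2194 = 3×663 + 205
663 = 3×205 + 48
205 = 4×48 + 13
48 = 3×13 + 9
13 = 1×9 + 4
9 = 2×4 + 1
4 = 4×1 + 0
gcd = 1, so a unique solution mod 10029343 exists.
Back-substitute for the Bézout coefficients:
1 = 9 − 2·4
1 = −2·13 + 3·9
1 = 3·48 − 11·13
1 = −11·205 + 47·48
1 = 47·663 − 152·205
1 = −152·2194 + 503·663
1 = 503·9439 − 2164·2194
1 = −2164·30511 + 6995·9439
1 = 6995·833236 − 191029·30511
1 = −191029·10029343 + 2299343·833236
So 833236·(2299343) ≡ 1 (mod 10029343), giving 833236⁻¹ ≡ 2299343.
x ≡ 833236⁻¹·5794084 ≡ 2299343·5794084 ≡ 8419332 (mod 10029343).

8419332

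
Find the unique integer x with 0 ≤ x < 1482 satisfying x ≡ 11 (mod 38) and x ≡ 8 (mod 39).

Write x = 11 + 38·k. Then 38·k ≡ 8 − 11 ≡ 36 (mod 39).
Need 38⁻¹ mod 39. Extended Euclid on (39, 38):
39 = 1×38 + 1
38 = 38×1 + 0
Back-substitute:
1 = 39 − 38
38⁻¹ ≡ 38 (mod 39), so k ≡ 38·36 ≡ 3 (mod 39).
x = 11 + 38·3 = 125.

125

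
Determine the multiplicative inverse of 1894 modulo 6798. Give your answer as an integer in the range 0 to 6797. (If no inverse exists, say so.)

Compute gcd(1894, 6798):
6798 = 3·1894 + 1116
1894 = 1·1116 + 778
1116 = 1·778 + 338
778 = 2·338 + 102
338 = 3·102 + 32
102 = 3·32 + 6
32 = 5·6 + 2
6 = 3·2 + 0
Since gcd = 2 > 1, 1894 is not a unit mod 6798.

no inverse exists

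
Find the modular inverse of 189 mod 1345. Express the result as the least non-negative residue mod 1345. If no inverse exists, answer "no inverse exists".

1039

Run Euclid on (1345, 189):
1345 = 7×189 + 22
189 = 8×22 + 13
22 = 1×13 + 9
13 = 1×9 + 4
9 = 2×4 + 1
4 = 4×1 + 0
gcd = 1, so the inverse exists. Back-substitute:
1 = 9 − 2·4
1 = −2·13 + 3·9
1 = 3·22 − 5·13
1 = −5·189 + 43·22
1 = 43·1345 − 306·189
So 189·(-306) ≡ 1 (mod 1345), and -306 ≡ 1039 (mod 1345).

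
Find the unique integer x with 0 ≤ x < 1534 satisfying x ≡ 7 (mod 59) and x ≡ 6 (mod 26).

656

Write x = 7 + 59·k. Then 59·k ≡ 6 − 7 ≡ 25 (mod 26).
Need 59⁻¹ mod 26. Extended Euclid on (26, 7):
26 = 3·7 + 5
7 = 1·5 + 2
5 = 2·2 + 1
2 = 2·1 + 0
Back-substitute:
1 = 5 − 2·2
1 = −2·7 + 3·5
1 = 3·26 − 11·7
59⁻¹ ≡ 15 (mod 26), so k ≡ 15·25 ≡ 11 (mod 26).
x = 7 + 59·11 = 656.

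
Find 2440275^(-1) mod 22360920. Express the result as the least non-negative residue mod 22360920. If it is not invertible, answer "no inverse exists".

Compute gcd(2440275, 22360920):
22360920 = 9·2440275 + 398445
2440275 = 6·398445 + 49605
398445 = 8·49605 + 1605
49605 = 30·1605 + 1455
1605 = 1·1455 + 150
1455 = 9·150 + 105
150 = 1·105 + 45
105 = 2·45 + 15
45 = 3·15 + 0
Since gcd = 15 > 1, 2440275 is not a unit mod 22360920.

no inverse exists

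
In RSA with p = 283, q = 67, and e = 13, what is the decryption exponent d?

φ(n) = (p−1)(q−1) = 282·66 = 18612.
Need d with 13·d ≡ 1 (mod 18612). Apply the extended Euclidean algorithm:
18612 = 1431·13 + 9
13 = 1·9 + 4
9 = 2·4 + 1
4 = 4·1 + 0
Back-substitute:
1 = 9 − 2·4
1 = −2·13 + 3·9
1 = 3·18612 − 4295·13
So 13·(-4295) ≡ 1 (mod 18612), hence d ≡ -4295 ≡ 14317 (mod 18612).

14317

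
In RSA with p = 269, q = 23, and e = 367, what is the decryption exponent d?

φ(n) = (p−1)(q−1) = 268·22 = 5896.
Need d with 367·d ≡ 1 (mod 5896). Apply the extended Euclidean algorithm:
5896 = 16·367 + 24
367 = 15·24 + 7
24 = 3·7 + 3
7 = 2·3 + 1
3 = 3·1 + 0
Back-substitute:
1 = 7 − 2·3
1 = −2·24 + 7·7
1 = 7·367 − 107·24
1 = −107·5896 + 1719·367
So 367·1719 ≡ 1 (mod 5896), hence d = 1719.

1719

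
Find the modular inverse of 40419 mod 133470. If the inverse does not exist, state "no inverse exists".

no inverse exists

Euclidean algorithm on 133470, 40419:
133470 = 3*40419 + 12213
40419 = 3*12213 + 3780
12213 = 3*3780 + 873
3780 = 4*873 + 288
873 = 3*288 + 9
288 = 32*9 + 0
gcd(40419, 133470) = 9 ≠ 1, so 40419 has no multiplicative inverse modulo 133470.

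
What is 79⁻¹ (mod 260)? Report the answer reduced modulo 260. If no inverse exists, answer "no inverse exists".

79

Extended Euclidean algorithm:
260 = 3·79 + 23
79 = 3·23 + 10
23 = 2·10 + 3
10 = 3·3 + 1
3 = 3·1 + 0
gcd = 1, so the inverse exists. Back-substitute:
1 = 10 − 3·3
1 = −3·23 + 7·10
1 = 7·79 − 24·23
1 = −24·260 + 79·79
So 79·79 ≡ 1 (mod 260).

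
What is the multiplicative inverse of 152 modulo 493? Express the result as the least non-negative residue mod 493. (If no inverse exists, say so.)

373

Run Euclid on (493, 152):
493 = 3×152 + 37
152 = 4×37 + 4
37 = 9×4 + 1
4 = 4×1 + 0
gcd = 1, so the inverse exists. Back-substitute:
1 = 37 − 9·4
1 = −9·152 + 37·37
1 = 37·493 − 120·152
Hence 152⁻¹ ≡ -120 ≡ 373 (mod 493).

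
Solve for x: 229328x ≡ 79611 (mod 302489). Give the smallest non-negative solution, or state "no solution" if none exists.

gcd(229328, 302489):
302489 = 1×229328 + 73161
229328 = 3×73161 + 9845
73161 = 7×9845 + 4246
9845 = 2×4246 + 1353
4246 = 3×1353 + 187
1353 = 7×187 + 44
187 = 4×44 + 11
44 = 4×11 + 0
gcd = 11, but 11 ∤ 79611, so the congruence has no solution.

no solution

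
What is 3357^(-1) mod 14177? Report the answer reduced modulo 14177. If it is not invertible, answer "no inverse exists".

gcd(14177, 3357) by repeated division:
14177 = 4·3357 + 749
3357 = 4·749 + 361
749 = 2·361 + 27
361 = 13·27 + 10
27 = 2·10 + 7
10 = 1·7 + 3
7 = 2·3 + 1
3 = 3·1 + 0
gcd = 1, so the inverse exists. Back-substitute:
1 = 7 − 2·3
1 = −2·10 + 3·7
1 = 3·27 − 8·10
1 = −8·361 + 107·27
1 = 107·749 − 222·361
1 = −222·3357 + 995·749
1 = 995·14177 − 4202·3357
So 3357·(-4202) ≡ 1 (mod 14177), and -4202 ≡ 9975 (mod 14177).

9975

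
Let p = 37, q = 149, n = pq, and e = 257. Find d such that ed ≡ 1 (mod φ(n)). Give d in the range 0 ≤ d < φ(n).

φ(n) = (p−1)(q−1) = 36·148 = 5328.
Need d with 257·d ≡ 1 (mod 5328). Apply the extended Euclidean algorithm:
5328 = 20*257 + 188
257 = 1*188 + 69
188 = 2*69 + 50
69 = 1*50 + 19
50 = 2*19 + 12
19 = 1*12 + 7
12 = 1*7 + 5
7 = 1*5 + 2
5 = 2*2 + 1
2 = 2*1 + 0
Back-substitute:
1 = 5 − 2·2
1 = −2·7 + 3·5
1 = 3·12 − 5·7
1 = −5·19 + 8·12
1 = 8·50 − 21·19
1 = −21·69 + 29·50
1 = 29·188 − 79·69
1 = −79·257 + 108·188
1 = 108·5328 − 2239·257
So 257·(-2239) ≡ 1 (mod 5328), hence d ≡ -2239 ≡ 3089 (mod 5328).

3089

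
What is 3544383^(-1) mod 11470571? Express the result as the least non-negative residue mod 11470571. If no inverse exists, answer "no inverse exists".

9279618

Run Euclid on (11470571, 3544383):
11470571 = 3×3544383 + 837422
3544383 = 4×837422 + 194695
837422 = 4×194695 + 58642
194695 = 3×58642 + 18769
58642 = 3×18769 + 2335
18769 = 8×2335 + 89
2335 = 26×89 + 21
89 = 4×21 + 5
21 = 4×5 + 1
5 = 5×1 + 0
The gcd is 1. Working backward:
1 = 21 − 4·5
1 = −4·89 + 17·21
1 = 17·2335 − 446·89
1 = −446·18769 + 3585·2335
1 = 3585·58642 − 11201·18769
1 = −11201·194695 + 37188·58642
1 = 37188·837422 − 159953·194695
1 = −159953·3544383 + 677000·837422
1 = 677000·11470571 − 2190953·3544383
Thus 3544383·(-2190953) ≡ 1 (mod 11470571); reducing, -2190953 mod 11470571 = 9279618.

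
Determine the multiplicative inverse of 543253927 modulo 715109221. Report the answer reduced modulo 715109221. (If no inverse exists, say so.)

626085551

Run Euclid on (715109221, 543253927):
715109221 = 1*543253927 + 171855294
543253927 = 3*171855294 + 27688045
171855294 = 6*27688045 + 5727024
27688045 = 4*5727024 + 4779949
5727024 = 1*4779949 + 947075
4779949 = 5*947075 + 44574
947075 = 21*44574 + 11021
44574 = 4*11021 + 490
11021 = 22*490 + 241
490 = 2*241 + 8
241 = 30*8 + 1
8 = 8*1 + 0
gcd = 1, so the inverse exists. Back-substitute:
1 = 241 − 30·8
1 = −30·490 + 61·241
1 = 61·11021 − 1372·490
1 = −1372·44574 + 5549·11021
1 = 5549·947075 − 117901·44574
1 = −117901·4779949 + 595054·947075
1 = 595054·5727024 − 712955·4779949
1 = −712955·27688045 + 3446874·5727024
1 = 3446874·171855294 − 21394199·27688045
1 = −21394199·543253927 + 67629471·171855294
1 = 67629471·715109221 − 89023670·543253927
Hence 543253927⁻¹ ≡ -89023670 ≡ 626085551 (mod 715109221).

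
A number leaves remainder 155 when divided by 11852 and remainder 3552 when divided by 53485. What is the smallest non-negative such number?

105850367

Write x = 155 + 11852·k. Then 11852·k ≡ 3552 − 155 ≡ 3397 (mod 53485).
Need 11852⁻¹ mod 53485. Extended Euclid on (53485, 11852):
53485 = 4*11852 + 6077
11852 = 1*6077 + 5775
6077 = 1*5775 + 302
5775 = 19*302 + 37
302 = 8*37 + 6
37 = 6*6 + 1
6 = 6*1 + 0
Back-substitute:
1 = 37 − 6·6
1 = −6·302 + 49·37
1 = 49·5775 − 937·302
1 = −937·6077 + 986·5775
1 = 986·11852 − 1923·6077
1 = −1923·53485 + 8678·11852
11852⁻¹ ≡ 8678 (mod 53485), so k ≡ 8678·3397 ≡ 8931 (mod 53485).
x = 155 + 11852·8931 = 105850367.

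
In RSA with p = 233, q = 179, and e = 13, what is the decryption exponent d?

φ(n) = (p−1)(q−1) = 232·178 = 41296.
Need d with 13·d ≡ 1 (mod 41296). Apply the extended Euclidean algorithm:
41296 = 3176·13 + 8
13 = 1·8 + 5
8 = 1·5 + 3
5 = 1·3 + 2
3 = 1·2 + 1
2 = 2·1 + 0
Back-substitute:
1 = 3 − 2
1 = −5 + 2·3
1 = 2·8 − 3·5
1 = −3·13 + 5·8
1 = 5·41296 − 15883·13
So 13·(-15883) ≡ 1 (mod 41296), hence d ≡ -15883 ≡ 25413 (mod 41296).

25413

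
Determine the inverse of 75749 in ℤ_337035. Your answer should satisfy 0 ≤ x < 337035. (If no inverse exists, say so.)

Run Euclid on (337035, 75749):
337035 = 4×75749 + 34039
75749 = 2×34039 + 7671
34039 = 4×7671 + 3355
7671 = 2×3355 + 961
3355 = 3×961 + 472
961 = 2×472 + 17
472 = 27×17 + 13
17 = 1×13 + 4
13 = 3×4 + 1
4 = 4×1 + 0
Since gcd(75749, 337035) = 1, back-substitute to write 1 as a combination:
1 = 13 − 3·4
1 = −3·17 + 4·13
1 = 4·472 − 111·17
1 = −111·961 + 226·472
1 = 226·3355 − 789·961
1 = −789·7671 + 1804·3355
1 = 1804·34039 − 8005·7671
1 = −8005·75749 + 17814·34039
1 = 17814·337035 − 79261·75749
So 75749·(-79261) ≡ 1 (mod 337035), and -79261 ≡ 257774 (mod 337035).

257774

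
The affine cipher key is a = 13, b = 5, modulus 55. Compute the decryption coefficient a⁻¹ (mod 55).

Apply the Euclidean algorithm to 55 and 13:
55 = 4×13 + 3
13 = 4×3 + 1
3 = 3×1 + 0
Since gcd(13, 55) = 1, back-substitute to write 1 as a combination:
1 = 13 − 4·3
1 = −4·55 + 17·13
So 13·17 ≡ 1 (mod 55).

17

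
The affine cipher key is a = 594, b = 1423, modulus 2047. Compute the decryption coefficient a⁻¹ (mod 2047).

224

Run Euclid on (2047, 594):
2047 = 3*594 + 265
594 = 2*265 + 64
265 = 4*64 + 9
64 = 7*9 + 1
9 = 9*1 + 0
The gcd is 1. Working backward:
1 = 64 − 7·9
1 = −7·265 + 29·64
1 = 29·594 − 65·265
1 = −65·2047 + 224·594
So 594·224 ≡ 1 (mod 2047).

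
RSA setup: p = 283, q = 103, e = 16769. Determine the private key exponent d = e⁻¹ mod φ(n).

φ(n) = (p−1)(q−1) = 282·102 = 28764.
Need d with 16769·d ≡ 1 (mod 28764). Apply the extended Euclidean algorithm:
28764 = 1×16769 + 11995
16769 = 1×11995 + 4774
11995 = 2×4774 + 2447
4774 = 1×2447 + 2327
2447 = 1×2327 + 120
2327 = 19×120 + 47
120 = 2×47 + 26
47 = 1×26 + 21
26 = 1×21 + 5
21 = 4×5 + 1
5 = 5×1 + 0
Back-substitute:
1 = 21 − 4·5
1 = −4·26 + 5·21
1 = 5·47 − 9·26
1 = −9·120 + 23·47
1 = 23·2327 − 446·120
1 = −446·2447 + 469·2327
1 = 469·4774 − 915·2447
1 = −915·11995 + 2299·4774
1 = 2299·16769 − 3214·11995
1 = −3214·28764 + 5513·16769
So 16769·5513 ≡ 1 (mod 28764), hence d = 5513.

5513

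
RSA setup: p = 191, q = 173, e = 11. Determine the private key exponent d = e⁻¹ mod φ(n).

2971

φ(n) = (p−1)(q−1) = 190·172 = 32680.
Need d with 11·d ≡ 1 (mod 32680). Apply the extended Euclidean algorithm:
32680 = 2970×11 + 10
11 = 1×10 + 1
10 = 10×1 + 0
Back-substitute:
1 = 11 − 10
1 = −32680 + 2971·11
So 11·2971 ≡ 1 (mod 32680), hence d = 2971.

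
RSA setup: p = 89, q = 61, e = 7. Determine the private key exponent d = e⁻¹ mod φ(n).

2263

φ(n) = (p−1)(q−1) = 88·60 = 5280.
Need d with 7·d ≡ 1 (mod 5280). Apply the extended Euclidean algorithm:
5280 = 754*7 + 2
7 = 3*2 + 1
2 = 2*1 + 0
Back-substitute:
1 = 7 − 3·2
1 = −3·5280 + 2263·7
So 7·2263 ≡ 1 (mod 5280), hence d = 2263.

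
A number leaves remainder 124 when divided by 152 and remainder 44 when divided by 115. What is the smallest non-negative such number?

9244

Write x = 124 + 152·k. Then 152·k ≡ 44 − 124 ≡ 35 (mod 115).
Need 152⁻¹ mod 115. Extended Euclid on (115, 37):
115 = 3×37 + 4
37 = 9×4 + 1
4 = 4×1 + 0
Back-substitute:
1 = 37 − 9·4
1 = −9·115 + 28·37
152⁻¹ ≡ 28 (mod 115), so k ≡ 28·35 ≡ 60 (mod 115).
x = 124 + 152·60 = 9244.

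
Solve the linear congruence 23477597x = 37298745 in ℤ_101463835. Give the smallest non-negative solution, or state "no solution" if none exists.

First find gcd(23477597, 101463835):
101463835 = 4*23477597 + 7553447
23477597 = 3*7553447 + 817256
7553447 = 9*817256 + 198143
817256 = 4*198143 + 24684
198143 = 8*24684 + 671
24684 = 36*671 + 528
671 = 1*528 + 143
528 = 3*143 + 99
143 = 1*99 + 44
99 = 2*44 + 11
44 = 4*11 + 0
gcd = 11 and 11 | 37298745, so solutions exist. Divide through by 11: 2134327x ≡ 3390795 (mod 9223985).
Now find 2134327⁻¹ mod 9223985:
9223985 = 4·2134327 + 686677
2134327 = 3·686677 + 74296
686677 = 9·74296 + 18013
74296 = 4·18013 + 2244
18013 = 8·2244 + 61
2244 = 36·61 + 48
61 = 1·48 + 13
48 = 3·13 + 9
13 = 1·9 + 4
9 = 2·4 + 1
4 = 4·1 + 0
Back-substitute:
1 = 9 − 2·4
1 = −2·13 + 3·9
1 = 3·48 − 11·13
1 = −11·61 + 14·48
1 = 14·2244 − 515·61
1 = −515·18013 + 4134·2244
1 = 4134·74296 − 17051·18013
1 = −17051·686677 + 157593·74296
1 = 157593·2134327 − 489830·686677
1 = −489830·9223985 + 2116913·2134327
So 2134327⁻¹ ≡ 2116913 (mod 9223985).
Then x ≡ 2116913·3390795 ≡ 5128685 (mod 9223985); the smallest non-negative solution is x = 5128685.

5128685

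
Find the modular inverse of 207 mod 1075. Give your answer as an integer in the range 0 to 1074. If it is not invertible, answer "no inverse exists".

618

Run Euclid on (1075, 207):
1075 = 5·207 + 40
207 = 5·40 + 7
40 = 5·7 + 5
7 = 1·5 + 2
5 = 2·2 + 1
2 = 2·1 + 0
Since gcd(207, 1075) = 1, back-substitute to write 1 as a combination:
1 = 5 − 2·2
1 = −2·7 + 3·5
1 = 3·40 − 17·7
1 = −17·207 + 88·40
1 = 88·1075 − 457·207
Hence 207⁻¹ ≡ -457 ≡ 618 (mod 1075).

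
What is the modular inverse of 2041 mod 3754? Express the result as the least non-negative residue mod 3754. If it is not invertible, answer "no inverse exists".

3651

Extended Euclidean algorithm:
3754 = 1·2041 + 1713
2041 = 1·1713 + 328
1713 = 5·328 + 73
328 = 4·73 + 36
73 = 2·36 + 1
36 = 36·1 + 0
The gcd is 1. Working backward:
1 = 73 − 2·36
1 = −2·328 + 9·73
1 = 9·1713 − 47·328
1 = −47·2041 + 56·1713
1 = 56·3754 − 103·2041
So 2041·(-103) ≡ 1 (mod 3754), and -103 ≡ 3651 (mod 3754).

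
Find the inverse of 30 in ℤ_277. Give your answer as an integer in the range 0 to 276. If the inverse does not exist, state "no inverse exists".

Apply the Euclidean algorithm to 277 and 30:
277 = 9×30 + 7
30 = 4×7 + 2
7 = 3×2 + 1
2 = 2×1 + 0
gcd = 1, so the inverse exists. Back-substitute:
1 = 7 − 3·2
1 = −3·30 + 13·7
1 = 13·277 − 120·30
So 30·(-120) ≡ 1 (mod 277), and -120 ≡ 157 (mod 277).

157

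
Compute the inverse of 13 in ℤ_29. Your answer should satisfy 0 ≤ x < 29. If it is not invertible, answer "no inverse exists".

Apply the Euclidean algorithm to 29 and 13:
29 = 2×13 + 3
13 = 4×3 + 1
3 = 3×1 + 0
gcd = 1, so the inverse exists. Back-substitute:
1 = 13 − 4·3
1 = −4·29 + 9·13
So 13·9 ≡ 1 (mod 29).

9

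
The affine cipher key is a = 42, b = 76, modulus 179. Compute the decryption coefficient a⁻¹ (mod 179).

81

Apply the Euclidean algorithm to 179 and 42:
179 = 4·42 + 11
42 = 3·11 + 9
11 = 1·9 + 2
9 = 4·2 + 1
2 = 2·1 + 0
The gcd is 1. Working backward:
1 = 9 − 4·2
1 = −4·11 + 5·9
1 = 5·42 − 19·11
1 = −19·179 + 81·42
So 42·81 ≡ 1 (mod 179).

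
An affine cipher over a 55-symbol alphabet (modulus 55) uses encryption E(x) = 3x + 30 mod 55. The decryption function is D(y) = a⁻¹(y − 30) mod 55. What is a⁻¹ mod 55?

Run Euclid on (55, 3):
55 = 18×3 + 1
3 = 3×1 + 0
Since gcd(3, 55) = 1, back-substitute to write 1 as a combination:
1 = 55 − 18·3
So 3·(-18) ≡ 1 (mod 55), and -18 ≡ 37 (mod 55).

37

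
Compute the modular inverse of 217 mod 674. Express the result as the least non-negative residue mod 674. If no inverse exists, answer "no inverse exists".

205

Apply the Euclidean algorithm to 674 and 217:
674 = 3*217 + 23
217 = 9*23 + 10
23 = 2*10 + 3
10 = 3*3 + 1
3 = 3*1 + 0
The gcd is 1. Working backward:
1 = 10 − 3·3
1 = −3·23 + 7·10
1 = 7·217 − 66·23
1 = −66·674 + 205·217
So 217·205 ≡ 1 (mod 674).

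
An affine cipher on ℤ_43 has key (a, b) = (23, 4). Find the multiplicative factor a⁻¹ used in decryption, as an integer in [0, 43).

15

gcd(43, 23) by repeated division:
43 = 1×23 + 20
23 = 1×20 + 3
20 = 6×3 + 2
3 = 1×2 + 1
2 = 2×1 + 0
The gcd is 1. Working backward:
1 = 3 − 2
1 = −20 + 7·3
1 = 7·23 − 8·20
1 = −8·43 + 15·23
So 23·15 ≡ 1 (mod 43).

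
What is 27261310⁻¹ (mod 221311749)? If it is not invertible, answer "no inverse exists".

gcd(221311749, 27261310) by repeated division:
221311749 = 8×27261310 + 3221269
27261310 = 8×3221269 + 1491158
3221269 = 2×1491158 + 238953
1491158 = 6×238953 + 57440
238953 = 4×57440 + 9193
57440 = 6×9193 + 2282
9193 = 4×2282 + 65
2282 = 35×65 + 7
65 = 9×7 + 2
7 = 3×2 + 1
2 = 2×1 + 0
The gcd is 1. Working backward:
1 = 7 − 3·2
1 = −3·65 + 28·7
1 = 28·2282 − 983·65
1 = −983·9193 + 3960·2282
1 = 3960·57440 − 24743·9193
1 = −24743·238953 + 102932·57440
1 = 102932·1491158 − 642335·238953
1 = −642335·3221269 + 1387602·1491158
1 = 1387602·27261310 − 11743151·3221269
1 = −11743151·221311749 + 95332810·27261310
So 27261310·95332810 ≡ 1 (mod 221311749).

95332810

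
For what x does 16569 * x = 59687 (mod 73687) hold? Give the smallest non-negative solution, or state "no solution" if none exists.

First find gcd(16569, 73687):
73687 = 4*16569 + 7411
16569 = 2*7411 + 1747
7411 = 4*1747 + 423
1747 = 4*423 + 55
423 = 7*55 + 38
55 = 1*38 + 17
38 = 2*17 + 4
17 = 4*4 + 1
4 = 4*1 + 0
gcd = 1, so a unique solution mod 73687 exists.
Back-substitute for the Bézout coefficients:
1 = 17 − 4·4
1 = −4·38 + 9·17
1 = 9·55 − 13·38
1 = −13·423 + 100·55
1 = 100·1747 − 413·423
1 = −413·7411 + 1752·1747
1 = 1752·16569 − 3917·7411
1 = −3917·73687 + 17420·16569
So 16569·(17420) ≡ 1 (mod 73687), giving 16569⁻¹ ≡ 17420.
x ≡ 16569⁻¹·59687 ≡ 17420·59687 ≡ 23970 (mod 73687).

23970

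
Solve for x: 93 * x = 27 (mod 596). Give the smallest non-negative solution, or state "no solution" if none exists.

231

First find gcd(93, 596):
596 = 6×93 + 38
93 = 2×38 + 17
38 = 2×17 + 4
17 = 4×4 + 1
4 = 4×1 + 0
gcd = 1, so a unique solution mod 596 exists.
Back-substitute for the Bézout coefficients:
1 = 17 − 4·4
1 = −4·38 + 9·17
1 = 9·93 − 22·38
1 = −22·596 + 141·93
So 93·(141) ≡ 1 (mod 596), giving 93⁻¹ ≡ 141.
x ≡ 93⁻¹·27 ≡ 141·27 ≡ 231 (mod 596).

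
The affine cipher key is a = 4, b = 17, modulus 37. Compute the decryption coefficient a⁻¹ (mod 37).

28

Extended Euclidean algorithm:
37 = 9×4 + 1
4 = 4×1 + 0
Since gcd(4, 37) = 1, back-substitute to write 1 as a combination:
1 = 37 − 9·4
Hence 4⁻¹ ≡ -9 ≡ 28 (mod 37).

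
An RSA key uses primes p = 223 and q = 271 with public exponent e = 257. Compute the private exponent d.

45713

φ(n) = (p−1)(q−1) = 222·270 = 59940.
Need d with 257·d ≡ 1 (mod 59940). Apply the extended Euclidean algorithm:
59940 = 233×257 + 59
257 = 4×59 + 21
59 = 2×21 + 17
21 = 1×17 + 4
17 = 4×4 + 1
4 = 4×1 + 0
Back-substitute:
1 = 17 − 4·4
1 = −4·21 + 5·17
1 = 5·59 − 14·21
1 = −14·257 + 61·59
1 = 61·59940 − 14227·257
So 257·(-14227) ≡ 1 (mod 59940), hence d ≡ -14227 ≡ 45713 (mod 59940).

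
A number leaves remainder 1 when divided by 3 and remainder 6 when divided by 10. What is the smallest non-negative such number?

16

Write x = 1 + 3·k. Then 3·k ≡ 6 − 1 ≡ 5 (mod 10).
Need 3⁻¹ mod 10. Extended Euclid on (10, 3):
10 = 3×3 + 1
3 = 3×1 + 0
Back-substitute:
1 = 10 − 3·3
3⁻¹ ≡ 7 (mod 10), so k ≡ 7·5 ≡ 5 (mod 10).
x = 1 + 3·5 = 16.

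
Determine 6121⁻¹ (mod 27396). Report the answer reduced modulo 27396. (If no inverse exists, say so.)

15589

gcd(27396, 6121) by repeated division:
27396 = 4·6121 + 2912
6121 = 2·2912 + 297
2912 = 9·297 + 239
297 = 1·239 + 58
239 = 4·58 + 7
58 = 8·7 + 2
7 = 3·2 + 1
2 = 2·1 + 0
The gcd is 1. Working backward:
1 = 7 − 3·2
1 = −3·58 + 25·7
1 = 25·239 − 103·58
1 = −103·297 + 128·239
1 = 128·2912 − 1255·297
1 = −1255·6121 + 2638·2912
1 = 2638·27396 − 11807·6121
Hence 6121⁻¹ ≡ -11807 ≡ 15589 (mod 27396).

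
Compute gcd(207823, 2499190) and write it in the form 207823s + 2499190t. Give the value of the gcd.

Repeated division:
2499190 = 12*207823 + 5314
207823 = 39*5314 + 577
5314 = 9*577 + 121
577 = 4*121 + 93
121 = 1*93 + 28
93 = 3*28 + 9
28 = 3*9 + 1
9 = 9*1 + 0
gcd(207823, 2499190) = 1.
Back-substituting:
1 = 28 − 3·9
1 = −3·93 + 10·28
1 = 10·121 − 13·93
1 = −13·577 + 62·121
1 = 62·5314 − 571·577
1 = −571·207823 + 22331·5314
1 = 22331·2499190 − 268543·207823
So 1 = (22331)·2499190 + (-268543)·207823.

1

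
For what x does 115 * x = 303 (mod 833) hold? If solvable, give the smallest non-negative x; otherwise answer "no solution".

First find gcd(115, 833):
833 = 7·115 + 28
115 = 4·28 + 3
28 = 9·3 + 1
3 = 3·1 + 0
gcd = 1, so a unique solution mod 833 exists.
Back-substitute for the Bézout coefficients:
1 = 28 − 9·3
1 = −9·115 + 37·28
1 = 37·833 − 268·115
So 115·(-268) ≡ 1 (mod 833), giving 115⁻¹ ≡ 565.
x ≡ 115⁻¹·303 ≡ 565·303 ≡ 430 (mod 833).

430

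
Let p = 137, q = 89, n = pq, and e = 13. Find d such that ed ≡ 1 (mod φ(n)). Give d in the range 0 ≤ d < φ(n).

7365

φ(n) = (p−1)(q−1) = 136·88 = 11968.
Need d with 13·d ≡ 1 (mod 11968). Apply the extended Euclidean algorithm:
11968 = 920·13 + 8
13 = 1·8 + 5
8 = 1·5 + 3
5 = 1·3 + 2
3 = 1·2 + 1
2 = 2·1 + 0
Back-substitute:
1 = 3 − 2
1 = −5 + 2·3
1 = 2·8 − 3·5
1 = −3·13 + 5·8
1 = 5·11968 − 4603·13
So 13·(-4603) ≡ 1 (mod 11968), hence d ≡ -4603 ≡ 7365 (mod 11968).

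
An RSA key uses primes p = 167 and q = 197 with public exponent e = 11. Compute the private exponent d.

φ(n) = (p−1)(q−1) = 166·196 = 32536.
Need d with 11·d ≡ 1 (mod 32536). Apply the extended Euclidean algorithm:
32536 = 2957*11 + 9
11 = 1*9 + 2
9 = 4*2 + 1
2 = 2*1 + 0
Back-substitute:
1 = 9 − 4·2
1 = −4·11 + 5·9
1 = 5·32536 − 14789·11
So 11·(-14789) ≡ 1 (mod 32536), hence d ≡ -14789 ≡ 17747 (mod 32536).

17747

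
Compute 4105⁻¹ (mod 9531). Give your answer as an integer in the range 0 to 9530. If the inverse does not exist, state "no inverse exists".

2215

Run Euclid on (9531, 4105):
9531 = 2*4105 + 1321
4105 = 3*1321 + 142
1321 = 9*142 + 43
142 = 3*43 + 13
43 = 3*13 + 4
13 = 3*4 + 1
4 = 4*1 + 0
Since gcd(4105, 9531) = 1, back-substitute to write 1 as a combination:
1 = 13 − 3·4
1 = −3·43 + 10·13
1 = 10·142 − 33·43
1 = −33·1321 + 307·142
1 = 307·4105 − 954·1321
1 = −954·9531 + 2215·4105
So 4105·2215 ≡ 1 (mod 9531).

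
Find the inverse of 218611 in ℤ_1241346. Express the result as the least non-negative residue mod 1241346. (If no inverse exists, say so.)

32287

gcd(1241346, 218611) by repeated division:
1241346 = 5·218611 + 148291
218611 = 1·148291 + 70320
148291 = 2·70320 + 7651
70320 = 9·7651 + 1461
7651 = 5·1461 + 346
1461 = 4·346 + 77
346 = 4·77 + 38
77 = 2·38 + 1
38 = 38·1 + 0
gcd = 1, so the inverse exists. Back-substitute:
1 = 77 − 2·38
1 = −2·346 + 9·77
1 = 9·1461 − 38·346
1 = −38·7651 + 199·1461
1 = 199·70320 − 1829·7651
1 = −1829·148291 + 3857·70320
1 = 3857·218611 − 5686·148291
1 = −5686·1241346 + 32287·218611
So 218611·32287 ≡ 1 (mod 1241346).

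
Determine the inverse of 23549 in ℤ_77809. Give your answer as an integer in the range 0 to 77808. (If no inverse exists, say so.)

65174

Run Euclid on (77809, 23549):
77809 = 3·23549 + 7162
23549 = 3·7162 + 2063
7162 = 3·2063 + 973
2063 = 2·973 + 117
973 = 8·117 + 37
117 = 3·37 + 6
37 = 6·6 + 1
6 = 6·1 + 0
gcd = 1, so the inverse exists. Back-substitute:
1 = 37 − 6·6
1 = −6·117 + 19·37
1 = 19·973 − 158·117
1 = −158·2063 + 335·973
1 = 335·7162 − 1163·2063
1 = −1163·23549 + 3824·7162
1 = 3824·77809 − 12635·23549
Hence 23549⁻¹ ≡ -12635 ≡ 65174 (mod 77809).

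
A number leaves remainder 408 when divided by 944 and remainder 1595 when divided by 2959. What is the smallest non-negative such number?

1667512

Write x = 408 + 944·k. Then 944·k ≡ 1595 − 408 ≡ 1187 (mod 2959).
Need 944⁻¹ mod 2959. Extended Euclid on (2959, 944):
2959 = 3·944 + 127
944 = 7·127 + 55
127 = 2·55 + 17
55 = 3·17 + 4
17 = 4·4 + 1
4 = 4·1 + 0
Back-substitute:
1 = 17 − 4·4
1 = −4·55 + 13·17
1 = 13·127 − 30·55
1 = −30·944 + 223·127
1 = 223·2959 − 699·944
944⁻¹ ≡ 2260 (mod 2959), so k ≡ 2260·1187 ≡ 1766 (mod 2959).
x = 408 + 944·1766 = 1667512.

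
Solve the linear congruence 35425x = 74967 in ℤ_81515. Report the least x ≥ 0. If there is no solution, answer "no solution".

no solution

gcd(35425, 81515):
81515 = 2*35425 + 10665
35425 = 3*10665 + 3430
10665 = 3*3430 + 375
3430 = 9*375 + 55
375 = 6*55 + 45
55 = 1*45 + 10
45 = 4*10 + 5
10 = 2*5 + 0
gcd = 5, but 5 ∤ 74967, so the congruence has no solution.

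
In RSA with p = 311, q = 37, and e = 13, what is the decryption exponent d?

φ(n) = (p−1)(q−1) = 310·36 = 11160.
Need d with 13·d ≡ 1 (mod 11160). Apply the extended Euclidean algorithm:
11160 = 858×13 + 6
13 = 2×6 + 1
6 = 6×1 + 0
Back-substitute:
1 = 13 − 2·6
1 = −2·11160 + 1717·13
So 13·1717 ≡ 1 (mod 11160), hence d = 1717.

1717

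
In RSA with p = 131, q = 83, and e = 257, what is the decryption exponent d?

φ(n) = (p−1)(q−1) = 130·82 = 10660.
Need d with 257·d ≡ 1 (mod 10660). Apply the extended Euclidean algorithm:
10660 = 41*257 + 123
257 = 2*123 + 11
123 = 11*11 + 2
11 = 5*2 + 1
2 = 2*1 + 0
Back-substitute:
1 = 11 − 5·2
1 = −5·123 + 56·11
1 = 56·257 − 117·123
1 = −117·10660 + 4853·257
So 257·4853 ≡ 1 (mod 10660), hence d = 4853.

4853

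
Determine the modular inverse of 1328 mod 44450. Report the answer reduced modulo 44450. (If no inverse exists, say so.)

Compute gcd(1328, 44450):
44450 = 33×1328 + 626
1328 = 2×626 + 76
626 = 8×76 + 18
76 = 4×18 + 4
18 = 4×4 + 2
4 = 2×2 + 0
gcd(1328, 44450) = 2 ≠ 1, so 1328 has no multiplicative inverse modulo 44450.

no inverse exists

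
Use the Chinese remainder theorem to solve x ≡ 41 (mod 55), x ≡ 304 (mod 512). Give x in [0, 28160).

23856

Write x = 41 + 55·k. Then 55·k ≡ 304 − 41 ≡ 263 (mod 512).
Need 55⁻¹ mod 512. Extended Euclid on (512, 55):
512 = 9·55 + 17
55 = 3·17 + 4
17 = 4·4 + 1
4 = 4·1 + 0
Back-substitute:
1 = 17 − 4·4
1 = −4·55 + 13·17
1 = 13·512 − 121·55
55⁻¹ ≡ 391 (mod 512), so k ≡ 391·263 ≡ 433 (mod 512).
x = 41 + 55·433 = 23856.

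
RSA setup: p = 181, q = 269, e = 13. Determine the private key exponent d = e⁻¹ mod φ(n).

33397

φ(n) = (p−1)(q−1) = 180·268 = 48240.
Need d with 13·d ≡ 1 (mod 48240). Apply the extended Euclidean algorithm:
48240 = 3710·13 + 10
13 = 1·10 + 3
10 = 3·3 + 1
3 = 3·1 + 0
Back-substitute:
1 = 10 − 3·3
1 = −3·13 + 4·10
1 = 4·48240 − 14843·13
So 13·(-14843) ≡ 1 (mod 48240), hence d ≡ -14843 ≡ 33397 (mod 48240).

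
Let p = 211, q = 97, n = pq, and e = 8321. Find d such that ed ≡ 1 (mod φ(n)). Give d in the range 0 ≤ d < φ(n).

φ(n) = (p−1)(q−1) = 210·96 = 20160.
Need d with 8321·d ≡ 1 (mod 20160). Apply the extended Euclidean algorithm:
20160 = 2*8321 + 3518
8321 = 2*3518 + 1285
3518 = 2*1285 + 948
1285 = 1*948 + 337
948 = 2*337 + 274
337 = 1*274 + 63
274 = 4*63 + 22
63 = 2*22 + 19
22 = 1*19 + 3
19 = 6*3 + 1
3 = 3*1 + 0
Back-substitute:
1 = 19 − 6·3
1 = −6·22 + 7·19
1 = 7·63 − 20·22
1 = −20·274 + 87·63
1 = 87·337 − 107·274
1 = −107·948 + 301·337
1 = 301·1285 − 408·948
1 = −408·3518 + 1117·1285
1 = 1117·8321 − 2642·3518
1 = −2642·20160 + 6401·8321
So 8321·6401 ≡ 1 (mod 20160), hence d = 6401.

6401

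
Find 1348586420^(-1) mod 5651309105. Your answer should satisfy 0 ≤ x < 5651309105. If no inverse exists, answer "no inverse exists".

Compute gcd(1348586420, 5651309105):
5651309105 = 4×1348586420 + 256963425
1348586420 = 5×256963425 + 63769295
256963425 = 4×63769295 + 1886245
63769295 = 33×1886245 + 1523210
1886245 = 1×1523210 + 363035
1523210 = 4×363035 + 71070
363035 = 5×71070 + 7685
71070 = 9×7685 + 1905
7685 = 4×1905 + 65
1905 = 29×65 + 20
65 = 3×20 + 5
20 = 4×5 + 0
gcd(1348586420, 5651309105) = 5 ≠ 1, so 1348586420 has no multiplicative inverse modulo 5651309105.

no inverse exists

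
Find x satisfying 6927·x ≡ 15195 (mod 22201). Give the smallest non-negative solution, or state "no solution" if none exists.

First find gcd(6927, 22201):
22201 = 3·6927 + 1420
6927 = 4·1420 + 1247
1420 = 1·1247 + 173
1247 = 7·173 + 36
173 = 4·36 + 29
36 = 1·29 + 7
29 = 4·7 + 1
7 = 7·1 + 0
gcd = 1, so a unique solution mod 22201 exists.
Back-substitute for the Bézout coefficients:
1 = 29 − 4·7
1 = −4·36 + 5·29
1 = 5·173 − 24·36
1 = −24·1247 + 173·173
1 = 173·1420 − 197·1247
1 = −197·6927 + 961·1420
1 = 961·22201 − 3080·6927
So 6927·(-3080) ≡ 1 (mod 22201), giving 6927⁻¹ ≡ 19121.
x ≡ 6927⁻¹·15195 ≡ 19121·15195 ≡ 21309 (mod 22201).

21309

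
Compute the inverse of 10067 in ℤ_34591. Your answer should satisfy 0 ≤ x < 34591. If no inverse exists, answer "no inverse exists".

Extended Euclidean algorithm:
34591 = 3·10067 + 4390
10067 = 2·4390 + 1287
4390 = 3·1287 + 529
1287 = 2·529 + 229
529 = 2·229 + 71
229 = 3·71 + 16
71 = 4·16 + 7
16 = 2·7 + 2
7 = 3·2 + 1
2 = 2·1 + 0
The gcd is 1. Working backward:
1 = 7 − 3·2
1 = −3·16 + 7·7
1 = 7·71 − 31·16
1 = −31·229 + 100·71
1 = 100·529 − 231·229
1 = −231·1287 + 562·529
1 = 562·4390 − 1917·1287
1 = −1917·10067 + 4396·4390
1 = 4396·34591 − 15105·10067
Thus 10067·(-15105) ≡ 1 (mod 34591); reducing, -15105 mod 34591 = 19486.

19486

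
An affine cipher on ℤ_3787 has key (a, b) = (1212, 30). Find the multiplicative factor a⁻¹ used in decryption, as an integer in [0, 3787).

953

Extended Euclidean algorithm:
3787 = 3·1212 + 151
1212 = 8·151 + 4
151 = 37·4 + 3
4 = 1·3 + 1
3 = 3·1 + 0
Since gcd(1212, 3787) = 1, back-substitute to write 1 as a combination:
1 = 4 − 3
1 = −151 + 38·4
1 = 38·1212 − 305·151
1 = −305·3787 + 953·1212
So 1212·953 ≡ 1 (mod 3787).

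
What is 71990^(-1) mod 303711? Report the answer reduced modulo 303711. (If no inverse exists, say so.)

92303

Extended Euclidean algorithm:
303711 = 4*71990 + 15751
71990 = 4*15751 + 8986
15751 = 1*8986 + 6765
8986 = 1*6765 + 2221
6765 = 3*2221 + 102
2221 = 21*102 + 79
102 = 1*79 + 23
79 = 3*23 + 10
23 = 2*10 + 3
10 = 3*3 + 1
3 = 3*1 + 0
The gcd is 1. Working backward:
1 = 10 − 3·3
1 = −3·23 + 7·10
1 = 7·79 − 24·23
1 = −24·102 + 31·79
1 = 31·2221 − 675·102
1 = −675·6765 + 2056·2221
1 = 2056·8986 − 2731·6765
1 = −2731·15751 + 4787·8986
1 = 4787·71990 − 21879·15751
1 = −21879·303711 + 92303·71990
So 71990·92303 ≡ 1 (mod 303711).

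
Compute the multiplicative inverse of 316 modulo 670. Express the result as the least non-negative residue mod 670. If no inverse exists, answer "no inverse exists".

Euclidean algorithm on 670, 316:
670 = 2·316 + 38
316 = 8·38 + 12
38 = 3·12 + 2
12 = 6·2 + 0
Since gcd = 2 > 1, 316 is not a unit mod 670.

no inverse exists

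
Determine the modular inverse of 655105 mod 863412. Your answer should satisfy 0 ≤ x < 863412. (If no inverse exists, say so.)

no inverse exists

Euclidean algorithm on 863412, 655105:
863412 = 1·655105 + 208307
655105 = 3·208307 + 30184
208307 = 6·30184 + 27203
30184 = 1·27203 + 2981
27203 = 9·2981 + 374
2981 = 7·374 + 363
374 = 1·363 + 11
363 = 33·11 + 0
gcd(655105, 863412) = 11 ≠ 1, so 655105 has no multiplicative inverse modulo 863412.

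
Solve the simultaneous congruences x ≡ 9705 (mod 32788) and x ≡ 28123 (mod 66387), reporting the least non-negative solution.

Write x = 9705 + 32788·k. Then 32788·k ≡ 28123 − 9705 ≡ 18418 (mod 66387).
Need 32788⁻¹ mod 66387. Extended Euclid on (66387, 32788):
66387 = 2·32788 + 811
32788 = 40·811 + 348
811 = 2·348 + 115
348 = 3·115 + 3
115 = 38·3 + 1
3 = 3·1 + 0
Back-substitute:
1 = 115 − 38·3
1 = −38·348 + 115·115
1 = 115·811 − 268·348
1 = −268·32788 + 10835·811
1 = 10835·66387 − 21938·32788
32788⁻¹ ≡ 44449 (mod 66387), so k ≡ 44449·18418 ≡ 43585 (mod 66387).
x = 9705 + 32788·43585 = 1429074685.

1429074685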